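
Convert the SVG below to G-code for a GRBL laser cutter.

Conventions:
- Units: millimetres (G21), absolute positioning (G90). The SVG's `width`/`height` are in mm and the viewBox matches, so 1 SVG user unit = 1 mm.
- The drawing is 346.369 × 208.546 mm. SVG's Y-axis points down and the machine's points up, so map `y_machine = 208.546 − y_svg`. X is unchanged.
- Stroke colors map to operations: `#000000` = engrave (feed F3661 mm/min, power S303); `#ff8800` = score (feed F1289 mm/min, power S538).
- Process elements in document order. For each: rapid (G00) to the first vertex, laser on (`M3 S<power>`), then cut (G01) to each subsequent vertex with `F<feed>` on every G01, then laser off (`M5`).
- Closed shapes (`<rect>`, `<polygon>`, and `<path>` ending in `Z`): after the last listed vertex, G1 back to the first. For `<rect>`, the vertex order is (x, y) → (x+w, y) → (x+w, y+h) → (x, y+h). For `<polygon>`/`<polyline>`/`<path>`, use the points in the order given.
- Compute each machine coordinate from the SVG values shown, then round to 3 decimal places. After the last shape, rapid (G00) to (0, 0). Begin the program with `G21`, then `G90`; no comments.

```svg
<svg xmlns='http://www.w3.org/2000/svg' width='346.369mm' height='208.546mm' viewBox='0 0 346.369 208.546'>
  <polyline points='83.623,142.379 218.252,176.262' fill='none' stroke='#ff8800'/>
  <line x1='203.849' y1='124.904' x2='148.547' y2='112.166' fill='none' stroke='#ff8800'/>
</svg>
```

viewBox `0 0 346.369 208.546` with mm width/height → 1 unit = 1 mm. Flip: y_m = 208.546 − y_svg.

**Shape 1** — `<polyline>` line segment, stroke `#ff8800` → score (S538, F1289). Machine vertices: (83.623,66.167) → (218.252,32.284). Open path.

**Shape 2** — `<line>` line segment, stroke `#ff8800` → score (S538, F1289). Machine vertices: (203.849,83.642) → (148.547,96.380). Open path.

G21
G90
G00 X83.623 Y66.167
M3 S538
G01 X218.252 Y32.284 F1289
M5
G00 X203.849 Y83.642
M3 S538
G01 X148.547 Y96.380 F1289
M5
G00 X0.000 Y0.000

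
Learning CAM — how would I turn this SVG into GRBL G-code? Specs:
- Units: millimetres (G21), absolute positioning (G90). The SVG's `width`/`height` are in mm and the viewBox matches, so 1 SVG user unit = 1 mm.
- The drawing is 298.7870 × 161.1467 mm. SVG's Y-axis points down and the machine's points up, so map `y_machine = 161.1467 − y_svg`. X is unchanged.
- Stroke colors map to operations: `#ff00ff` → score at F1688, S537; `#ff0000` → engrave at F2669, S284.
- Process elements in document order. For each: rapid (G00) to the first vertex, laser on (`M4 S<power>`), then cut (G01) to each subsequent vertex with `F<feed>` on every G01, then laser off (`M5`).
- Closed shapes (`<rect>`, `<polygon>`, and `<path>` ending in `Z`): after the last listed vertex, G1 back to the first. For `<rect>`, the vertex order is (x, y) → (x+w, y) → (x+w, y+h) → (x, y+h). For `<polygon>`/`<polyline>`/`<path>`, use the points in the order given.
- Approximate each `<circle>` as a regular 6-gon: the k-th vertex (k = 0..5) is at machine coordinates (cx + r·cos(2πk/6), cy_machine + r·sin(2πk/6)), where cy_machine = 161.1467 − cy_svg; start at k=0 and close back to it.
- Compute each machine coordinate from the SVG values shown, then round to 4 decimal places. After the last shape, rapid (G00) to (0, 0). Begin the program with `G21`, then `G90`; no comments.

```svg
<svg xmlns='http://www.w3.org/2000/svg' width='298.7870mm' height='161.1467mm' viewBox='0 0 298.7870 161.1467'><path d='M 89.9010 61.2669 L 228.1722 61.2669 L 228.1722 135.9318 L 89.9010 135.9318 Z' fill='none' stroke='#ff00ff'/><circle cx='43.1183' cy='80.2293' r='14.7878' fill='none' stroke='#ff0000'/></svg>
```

1 u = 1 mm; y_m = 161.1467 − y.

[1] `<path>` rectangle, #ff00ff→score S537 F1688: (89.9010,99.8798) → (228.1722,99.8798) → (228.1722,25.2149) → (89.9010,25.2149) → (89.9010,99.8798) (closed)

[2] `<circle>` circle, #ff0000→engrave S284 F2669: (57.9061,80.9174) → (50.5122,93.7240) → (35.7244,93.7240) → (28.3305,80.9174) → (35.7244,68.1108) → (50.5122,68.1108) → (57.9061,80.9174) (closed)

G21
G90
G00 X89.9010 Y99.8798
M4 S537
G01 X228.1722 Y99.8798 F1688
G01 X228.1722 Y25.2149 F1688
G01 X89.9010 Y25.2149 F1688
G01 X89.9010 Y99.8798 F1688
M5
G00 X57.9061 Y80.9174
M4 S284
G01 X50.5122 Y93.7240 F2669
G01 X35.7244 Y93.7240 F2669
G01 X28.3305 Y80.9174 F2669
G01 X35.7244 Y68.1108 F2669
G01 X50.5122 Y68.1108 F2669
G01 X57.9061 Y80.9174 F2669
M5
G00 X0.0000 Y0.0000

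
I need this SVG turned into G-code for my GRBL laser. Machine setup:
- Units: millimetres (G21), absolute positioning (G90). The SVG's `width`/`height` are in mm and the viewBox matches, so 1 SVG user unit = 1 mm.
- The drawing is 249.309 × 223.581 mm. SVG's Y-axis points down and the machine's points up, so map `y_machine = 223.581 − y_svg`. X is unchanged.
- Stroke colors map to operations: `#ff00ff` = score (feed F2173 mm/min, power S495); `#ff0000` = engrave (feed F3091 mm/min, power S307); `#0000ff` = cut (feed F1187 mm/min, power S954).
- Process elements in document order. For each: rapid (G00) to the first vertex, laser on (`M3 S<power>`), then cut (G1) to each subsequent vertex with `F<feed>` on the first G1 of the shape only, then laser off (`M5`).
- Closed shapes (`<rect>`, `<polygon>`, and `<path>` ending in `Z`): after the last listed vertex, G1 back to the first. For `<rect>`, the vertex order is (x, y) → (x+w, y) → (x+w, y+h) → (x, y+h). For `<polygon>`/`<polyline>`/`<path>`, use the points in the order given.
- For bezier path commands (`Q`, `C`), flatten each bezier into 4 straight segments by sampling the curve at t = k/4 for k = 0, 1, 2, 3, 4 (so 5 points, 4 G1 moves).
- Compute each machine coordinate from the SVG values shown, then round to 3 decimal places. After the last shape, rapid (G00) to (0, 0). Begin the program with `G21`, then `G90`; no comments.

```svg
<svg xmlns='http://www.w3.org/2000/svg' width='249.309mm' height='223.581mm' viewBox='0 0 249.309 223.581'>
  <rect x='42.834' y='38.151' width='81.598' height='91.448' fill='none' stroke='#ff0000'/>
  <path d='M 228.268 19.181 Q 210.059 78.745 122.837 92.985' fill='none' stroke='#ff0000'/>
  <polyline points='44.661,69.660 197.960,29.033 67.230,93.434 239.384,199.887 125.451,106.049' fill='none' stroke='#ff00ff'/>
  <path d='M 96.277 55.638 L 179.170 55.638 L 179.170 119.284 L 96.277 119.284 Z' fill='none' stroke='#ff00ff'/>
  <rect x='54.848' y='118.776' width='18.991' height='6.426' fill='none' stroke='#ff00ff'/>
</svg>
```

G21
G90
G00 X42.834 Y185.430
M3 S307
G1 X124.432 Y185.430 F3091
G1 X124.432 Y93.982
G1 X42.834 Y93.982
G1 X42.834 Y185.430
M5
G00 X228.268 Y204.400
M3 S307
G1 X214.850 Y177.451 F3091
G1 X192.806 Y156.167
G1 X162.135 Y140.549
G1 X122.837 Y130.596
M5
G00 X44.661 Y153.921
M3 S495
G1 X197.960 Y194.548 F2173
G1 X67.230 Y130.147
G1 X239.384 Y23.694
G1 X125.451 Y117.532
M5
G00 X96.277 Y167.943
M3 S495
G1 X179.170 Y167.943 F2173
G1 X179.170 Y104.297
G1 X96.277 Y104.297
G1 X96.277 Y167.943
M5
G00 X54.848 Y104.805
M3 S495
G1 X73.839 Y104.805 F2173
G1 X73.839 Y98.379
G1 X54.848 Y98.379
G1 X54.848 Y104.805
M5
G00 X0.000 Y0.000

viewBox `0 0 249.309 223.581` with mm width/height → 1 unit = 1 mm. Flip: y_m = 223.581 − y_svg.

**Shape 1** — `<rect>` rectangle, stroke `#ff0000` → engrave (S307, F3091). Machine vertices: (42.834,185.430) → (124.432,185.430) → (124.432,93.982) → (42.834,93.982) → (42.834,185.430). Closed: final G1 returns to the first vertex.

**Shape 2** — `<path>` quadratic bezier, stroke `#ff0000` → engrave (S307, F3091). Control points (SVG): P0=(228.268,19.181), P1=(210.059,78.745), P2=(122.837,92.985); sampled at t=k/4. Machine vertices: (228.268,204.400) → (214.850,177.451) → (192.806,156.167) → (162.135,140.549) → (122.837,130.596). Open path.

**Shape 3** — `<polyline>` open polyline, stroke `#ff00ff` → score (S495, F2173). Machine vertices: (44.661,153.921) → (197.960,194.548) → (67.230,130.147) → (239.384,23.694) → (125.451,117.532). Open path.

**Shape 4** — `<path>` rectangle, stroke `#ff00ff` → score (S495, F2173). Machine vertices: (96.277,167.943) → (179.170,167.943) → (179.170,104.297) → (96.277,104.297) → (96.277,167.943). Closed: final G1 returns to the first vertex.

**Shape 5** — `<rect>` rectangle, stroke `#ff00ff` → score (S495, F2173). Machine vertices: (54.848,104.805) → (73.839,104.805) → (73.839,98.379) → (54.848,98.379) → (54.848,104.805). Closed: final G1 returns to the first vertex.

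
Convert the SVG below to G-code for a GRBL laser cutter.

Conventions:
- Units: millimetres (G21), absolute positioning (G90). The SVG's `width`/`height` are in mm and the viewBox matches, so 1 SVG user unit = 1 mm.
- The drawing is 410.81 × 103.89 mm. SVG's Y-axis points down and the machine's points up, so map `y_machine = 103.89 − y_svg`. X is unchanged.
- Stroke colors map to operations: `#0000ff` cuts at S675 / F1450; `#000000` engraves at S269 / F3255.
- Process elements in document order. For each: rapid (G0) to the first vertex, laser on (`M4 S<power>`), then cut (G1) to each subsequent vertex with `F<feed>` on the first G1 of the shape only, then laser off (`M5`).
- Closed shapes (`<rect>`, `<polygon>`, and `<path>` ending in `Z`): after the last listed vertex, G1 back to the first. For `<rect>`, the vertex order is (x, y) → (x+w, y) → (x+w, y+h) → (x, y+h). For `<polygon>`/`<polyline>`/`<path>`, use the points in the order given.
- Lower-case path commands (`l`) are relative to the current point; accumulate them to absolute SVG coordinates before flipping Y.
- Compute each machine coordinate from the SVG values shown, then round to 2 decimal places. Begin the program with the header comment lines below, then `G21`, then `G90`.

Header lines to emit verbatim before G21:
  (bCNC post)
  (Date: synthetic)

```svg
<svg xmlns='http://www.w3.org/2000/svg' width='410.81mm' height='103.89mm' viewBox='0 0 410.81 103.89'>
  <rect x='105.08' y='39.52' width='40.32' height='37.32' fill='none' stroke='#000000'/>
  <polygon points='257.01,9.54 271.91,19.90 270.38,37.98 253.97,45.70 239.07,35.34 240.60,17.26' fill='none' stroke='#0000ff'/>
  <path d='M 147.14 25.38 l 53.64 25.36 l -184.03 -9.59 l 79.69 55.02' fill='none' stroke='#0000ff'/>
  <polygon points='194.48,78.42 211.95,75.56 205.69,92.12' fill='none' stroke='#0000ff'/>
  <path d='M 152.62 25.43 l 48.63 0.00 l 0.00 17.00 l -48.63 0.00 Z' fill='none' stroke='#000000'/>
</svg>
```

(bCNC post)
(Date: synthetic)
G21
G90
G0 X105.08 Y64.37
M4 S269
G1 X145.40 Y64.37 F3255
G1 X145.40 Y27.05
G1 X105.08 Y27.05
G1 X105.08 Y64.37
M5
G0 X257.01 Y94.35
M4 S675
G1 X271.91 Y83.99 F1450
G1 X270.38 Y65.91
G1 X253.97 Y58.19
G1 X239.07 Y68.55
G1 X240.60 Y86.63
G1 X257.01 Y94.35
M5
G0 X147.14 Y78.51
M4 S675
G1 X200.78 Y53.15 F1450
G1 X16.75 Y62.74
G1 X96.44 Y7.72
M5
G0 X194.48 Y25.47
M4 S675
G1 X211.95 Y28.33 F1450
G1 X205.69 Y11.77
G1 X194.48 Y25.47
M5
G0 X152.62 Y78.46
M4 S269
G1 X201.25 Y78.46 F3255
G1 X201.25 Y61.46
G1 X152.62 Y61.46
G1 X152.62 Y78.46
M5

Since the viewBox matches the mm dimensions, user units are millimetres directly. The only transform is the Y-flip y_m = 103.89 − y_svg.

Shape 1 is a rectangle drawn with `<rect>`. Its stroke #000000 means engrave at S269, F3255. After flipping Y the toolpath is (105.08,64.37) → (145.40,64.37) → (145.40,27.05) → (105.08,27.05) → (105.08,64.37), returning to the start.

Shape 2 is a regular polygon drawn with `<polygon>`. Its stroke #0000ff means cut at S675, F1450. After flipping Y the toolpath is (257.01,94.35) → (271.91,83.99) → (270.38,65.91) → (253.97,58.19) → (239.07,68.55) → (240.60,86.63) → (257.01,94.35), returning to the start.

Shape 3 is a open polyline drawn with `<path>`. Its stroke #0000ff means cut at S675, F1450. After flipping Y the toolpath is (147.14,78.51) → (200.78,53.15) → (16.75,62.74) → (96.44,7.72).

Shape 4 is a regular polygon drawn with `<polygon>`. Its stroke #0000ff means cut at S675, F1450. After flipping Y the toolpath is (194.48,25.47) → (211.95,28.33) → (205.69,11.77) → (194.48,25.47), returning to the start.

Shape 5 is a rectangle drawn with `<path>`. Its stroke #000000 means engrave at S269, F3255. After flipping Y the toolpath is (152.62,78.46) → (201.25,78.46) → (201.25,61.46) → (152.62,61.46) → (152.62,78.46), returning to the start.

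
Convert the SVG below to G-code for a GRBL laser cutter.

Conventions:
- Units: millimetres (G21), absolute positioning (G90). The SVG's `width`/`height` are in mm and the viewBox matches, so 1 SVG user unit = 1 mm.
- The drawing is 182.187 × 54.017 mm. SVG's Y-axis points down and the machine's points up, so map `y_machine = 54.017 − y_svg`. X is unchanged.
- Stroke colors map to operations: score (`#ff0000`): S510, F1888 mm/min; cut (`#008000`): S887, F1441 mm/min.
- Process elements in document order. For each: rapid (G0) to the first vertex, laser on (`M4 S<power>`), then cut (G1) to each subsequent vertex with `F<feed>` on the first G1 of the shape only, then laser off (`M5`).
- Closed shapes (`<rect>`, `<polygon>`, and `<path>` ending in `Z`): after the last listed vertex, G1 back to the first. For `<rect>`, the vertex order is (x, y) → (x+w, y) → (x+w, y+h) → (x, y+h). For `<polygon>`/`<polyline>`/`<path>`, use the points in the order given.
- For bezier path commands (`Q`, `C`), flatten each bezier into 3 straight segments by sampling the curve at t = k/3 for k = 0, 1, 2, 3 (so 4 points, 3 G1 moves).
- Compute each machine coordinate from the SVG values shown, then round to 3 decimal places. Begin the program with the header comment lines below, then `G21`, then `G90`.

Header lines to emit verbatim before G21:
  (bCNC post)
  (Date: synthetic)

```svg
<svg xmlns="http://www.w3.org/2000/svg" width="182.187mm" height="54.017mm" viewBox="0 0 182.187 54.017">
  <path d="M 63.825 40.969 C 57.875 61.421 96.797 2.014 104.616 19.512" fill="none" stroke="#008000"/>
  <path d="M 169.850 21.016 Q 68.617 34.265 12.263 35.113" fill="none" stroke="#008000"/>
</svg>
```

1 u = 1 mm; y_m = 54.017 − y.

[1] `<path>` cubic bezier, #008000→cut S887 F1441: (63.825,13.048) → (70.018,13.410) → (89.243,32.174) → (104.616,34.505)

[2] `<path>` quadratic bezier, #008000→cut S887 F1441: (169.850,33.001) → (107.348,25.546) → (54.819,20.847) → (12.263,18.904)

(bCNC post)
(Date: synthetic)
G21
G90
G0 X63.825 Y13.048
M4 S887
G1 X70.018 Y13.410 F1441
G1 X89.243 Y32.174
G1 X104.616 Y34.505
M5
G0 X169.850 Y33.001
M4 S887
G1 X107.348 Y25.546 F1441
G1 X54.819 Y20.847
G1 X12.263 Y18.904
M5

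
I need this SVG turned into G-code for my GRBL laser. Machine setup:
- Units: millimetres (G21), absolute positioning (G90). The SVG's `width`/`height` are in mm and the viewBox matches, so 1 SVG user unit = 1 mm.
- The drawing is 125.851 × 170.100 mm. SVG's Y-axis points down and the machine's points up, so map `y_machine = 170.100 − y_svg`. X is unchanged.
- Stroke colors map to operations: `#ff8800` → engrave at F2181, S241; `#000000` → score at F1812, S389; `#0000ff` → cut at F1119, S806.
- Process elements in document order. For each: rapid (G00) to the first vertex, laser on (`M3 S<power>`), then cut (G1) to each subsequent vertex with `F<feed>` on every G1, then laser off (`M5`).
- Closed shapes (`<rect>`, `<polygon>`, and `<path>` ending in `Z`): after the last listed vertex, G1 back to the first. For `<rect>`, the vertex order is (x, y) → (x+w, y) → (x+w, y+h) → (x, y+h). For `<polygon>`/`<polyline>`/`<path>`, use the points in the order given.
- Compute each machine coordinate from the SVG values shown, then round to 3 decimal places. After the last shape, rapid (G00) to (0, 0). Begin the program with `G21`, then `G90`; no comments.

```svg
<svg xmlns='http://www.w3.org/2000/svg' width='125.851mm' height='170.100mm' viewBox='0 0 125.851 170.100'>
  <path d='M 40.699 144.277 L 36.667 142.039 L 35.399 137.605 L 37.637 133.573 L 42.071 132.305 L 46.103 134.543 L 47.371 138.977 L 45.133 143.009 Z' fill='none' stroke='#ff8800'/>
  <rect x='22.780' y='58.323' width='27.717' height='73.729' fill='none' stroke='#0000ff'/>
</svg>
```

Since the viewBox matches the mm dimensions, user units are millimetres directly. The only transform is the Y-flip y_m = 170.100 − y_svg.

Shape 1 is a regular polygon drawn with `<path>`. Its stroke #ff8800 means engrave at S241, F2181. After flipping Y the toolpath is (40.699,25.823) → (36.667,28.061) → (35.399,32.495) → (37.637,36.527) → (42.071,37.795) → (46.103,35.557) → (47.371,31.123) → (45.133,27.091) → (40.699,25.823), returning to the start.

Shape 2 is a rectangle drawn with `<rect>`. Its stroke #0000ff means cut at S806, F1119. After flipping Y the toolpath is (22.780,111.777) → (50.497,111.777) → (50.497,38.048) → (22.780,38.048) → (22.780,111.777), returning to the start.

G21
G90
G00 X40.699 Y25.823
M3 S241
G1 X36.667 Y28.061 F2181
G1 X35.399 Y32.495 F2181
G1 X37.637 Y36.527 F2181
G1 X42.071 Y37.795 F2181
G1 X46.103 Y35.557 F2181
G1 X47.371 Y31.123 F2181
G1 X45.133 Y27.091 F2181
G1 X40.699 Y25.823 F2181
M5
G00 X22.780 Y111.777
M3 S806
G1 X50.497 Y111.777 F1119
G1 X50.497 Y38.048 F1119
G1 X22.780 Y38.048 F1119
G1 X22.780 Y111.777 F1119
M5
G00 X0.000 Y0.000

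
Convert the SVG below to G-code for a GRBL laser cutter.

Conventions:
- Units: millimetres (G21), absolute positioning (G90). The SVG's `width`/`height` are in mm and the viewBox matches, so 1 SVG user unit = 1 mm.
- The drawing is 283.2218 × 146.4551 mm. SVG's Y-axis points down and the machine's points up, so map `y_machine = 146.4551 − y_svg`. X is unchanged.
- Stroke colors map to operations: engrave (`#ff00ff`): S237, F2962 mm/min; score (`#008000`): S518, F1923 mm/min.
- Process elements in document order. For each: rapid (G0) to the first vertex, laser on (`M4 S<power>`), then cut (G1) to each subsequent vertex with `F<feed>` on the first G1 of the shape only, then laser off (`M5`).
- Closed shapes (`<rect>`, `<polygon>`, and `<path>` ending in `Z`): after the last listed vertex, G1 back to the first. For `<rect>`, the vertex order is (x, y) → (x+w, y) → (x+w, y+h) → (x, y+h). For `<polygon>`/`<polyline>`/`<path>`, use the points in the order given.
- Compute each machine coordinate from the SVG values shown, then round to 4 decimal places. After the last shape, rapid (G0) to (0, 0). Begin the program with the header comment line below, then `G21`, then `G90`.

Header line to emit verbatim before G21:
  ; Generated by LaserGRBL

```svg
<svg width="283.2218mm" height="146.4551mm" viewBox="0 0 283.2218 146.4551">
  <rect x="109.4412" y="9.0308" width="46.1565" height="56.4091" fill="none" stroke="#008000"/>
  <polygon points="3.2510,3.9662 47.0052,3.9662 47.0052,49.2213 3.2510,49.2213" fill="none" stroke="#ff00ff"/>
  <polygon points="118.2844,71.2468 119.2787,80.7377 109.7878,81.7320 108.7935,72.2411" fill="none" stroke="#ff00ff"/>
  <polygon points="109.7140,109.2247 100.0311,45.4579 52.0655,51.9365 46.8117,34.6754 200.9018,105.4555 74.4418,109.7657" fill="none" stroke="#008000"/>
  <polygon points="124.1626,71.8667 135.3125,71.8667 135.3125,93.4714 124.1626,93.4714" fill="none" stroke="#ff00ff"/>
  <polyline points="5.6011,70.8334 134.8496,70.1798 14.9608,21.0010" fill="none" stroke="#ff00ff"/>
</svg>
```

; Generated by LaserGRBL
G21
G90
G0 X109.4412 Y137.4243
M4 S518
G1 X155.5977 Y137.4243 F1923
G1 X155.5977 Y81.0152
G1 X109.4412 Y81.0152
G1 X109.4412 Y137.4243
M5
G0 X3.2510 Y142.4889
M4 S237
G1 X47.0052 Y142.4889 F2962
G1 X47.0052 Y97.2338
G1 X3.2510 Y97.2338
G1 X3.2510 Y142.4889
M5
G0 X118.2844 Y75.2083
M4 S237
G1 X119.2787 Y65.7174 F2962
G1 X109.7878 Y64.7231
G1 X108.7935 Y74.2140
G1 X118.2844 Y75.2083
M5
G0 X109.7140 Y37.2304
M4 S518
G1 X100.0311 Y100.9972 F1923
G1 X52.0655 Y94.5186
G1 X46.8117 Y111.7797
G1 X200.9018 Y40.9996
G1 X74.4418 Y36.6894
G1 X109.7140 Y37.2304
M5
G0 X124.1626 Y74.5884
M4 S237
G1 X135.3125 Y74.5884 F2962
G1 X135.3125 Y52.9837
G1 X124.1626 Y52.9837
G1 X124.1626 Y74.5884
M5
G0 X5.6011 Y75.6217
M4 S237
G1 X134.8496 Y76.2753 F2962
G1 X14.9608 Y125.4541
M5
G0 X0.0000 Y0.0000

viewBox `0 0 283.2218 146.4551` with mm width/height → 1 unit = 1 mm. Flip: y_m = 146.4551 − y_svg.

**Shape 1** — `<rect>` rectangle, stroke `#008000` → score (S518, F1923). Machine vertices: (109.4412,137.4243) → (155.5977,137.4243) → (155.5977,81.0152) → (109.4412,81.0152) → (109.4412,137.4243). Closed: final G1 returns to the first vertex.

**Shape 2** — `<polygon>` rectangle, stroke `#ff00ff` → engrave (S237, F2962). Machine vertices: (3.2510,142.4889) → (47.0052,142.4889) → (47.0052,97.2338) → (3.2510,97.2338) → (3.2510,142.4889). Closed: final G1 returns to the first vertex.

**Shape 3** — `<polygon>` regular polygon, stroke `#ff00ff` → engrave (S237, F2962). Machine vertices: (118.2844,75.2083) → (119.2787,65.7174) → (109.7878,64.7231) → (108.7935,74.2140) → (118.2844,75.2083). Closed: final G1 returns to the first vertex.

**Shape 4** — `<polygon>` closed polygon, stroke `#008000` → score (S518, F1923). Machine vertices: (109.7140,37.2304) → (100.0311,100.9972) → (52.0655,94.5186) → (46.8117,111.7797) → (200.9018,40.9996) → (74.4418,36.6894) → (109.7140,37.2304). Closed: final G1 returns to the first vertex.

**Shape 5** — `<polygon>` rectangle, stroke `#ff00ff` → engrave (S237, F2962). Machine vertices: (124.1626,74.5884) → (135.3125,74.5884) → (135.3125,52.9837) → (124.1626,52.9837) → (124.1626,74.5884). Closed: final G1 returns to the first vertex.

**Shape 6** — `<polyline>` open polyline, stroke `#ff00ff` → engrave (S237, F2962). Machine vertices: (5.6011,75.6217) → (134.8496,76.2753) → (14.9608,125.4541). Open path.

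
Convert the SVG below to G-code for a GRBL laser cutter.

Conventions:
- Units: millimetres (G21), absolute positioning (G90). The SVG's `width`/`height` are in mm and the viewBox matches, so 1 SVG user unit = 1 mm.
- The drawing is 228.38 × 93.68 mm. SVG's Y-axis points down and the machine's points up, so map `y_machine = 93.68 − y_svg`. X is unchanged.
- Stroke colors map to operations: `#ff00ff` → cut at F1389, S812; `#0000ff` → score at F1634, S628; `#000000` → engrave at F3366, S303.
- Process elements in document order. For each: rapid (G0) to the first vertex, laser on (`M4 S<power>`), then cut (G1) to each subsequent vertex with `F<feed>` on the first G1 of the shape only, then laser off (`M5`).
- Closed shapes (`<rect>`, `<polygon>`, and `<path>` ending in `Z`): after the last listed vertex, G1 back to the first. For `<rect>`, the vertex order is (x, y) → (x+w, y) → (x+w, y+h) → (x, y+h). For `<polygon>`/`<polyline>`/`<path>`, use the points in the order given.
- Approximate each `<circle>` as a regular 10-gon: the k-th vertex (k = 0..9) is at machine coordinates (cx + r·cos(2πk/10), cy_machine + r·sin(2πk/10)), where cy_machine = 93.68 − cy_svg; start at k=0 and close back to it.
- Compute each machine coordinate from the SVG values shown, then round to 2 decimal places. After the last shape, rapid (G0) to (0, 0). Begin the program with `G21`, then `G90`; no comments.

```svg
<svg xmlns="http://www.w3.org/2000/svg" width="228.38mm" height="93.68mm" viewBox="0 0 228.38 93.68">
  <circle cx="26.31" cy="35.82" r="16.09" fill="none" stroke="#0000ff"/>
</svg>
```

Since the viewBox matches the mm dimensions, user units are millimetres directly. The only transform is the Y-flip y_m = 93.68 − y_svg.

Shape 1 is a circle drawn with `<circle>`. Its stroke #0000ff means score at S628, F1634. After flipping Y the toolpath is (42.40,57.86) → (39.33,67.32) → (31.28,73.16) → (21.34,73.16) → (13.29,67.32) → (10.22,57.86) → (13.29,48.40) → (21.34,42.56) → (31.28,42.56) → (39.33,48.40) → (42.40,57.86), returning to the start.

G21
G90
G0 X42.40 Y57.86
M4 S628
G1 X39.33 Y67.32 F1634
G1 X31.28 Y73.16
G1 X21.34 Y73.16
G1 X13.29 Y67.32
G1 X10.22 Y57.86
G1 X13.29 Y48.40
G1 X21.34 Y42.56
G1 X31.28 Y42.56
G1 X39.33 Y48.40
G1 X42.40 Y57.86
M5
G0 X0.00 Y0.00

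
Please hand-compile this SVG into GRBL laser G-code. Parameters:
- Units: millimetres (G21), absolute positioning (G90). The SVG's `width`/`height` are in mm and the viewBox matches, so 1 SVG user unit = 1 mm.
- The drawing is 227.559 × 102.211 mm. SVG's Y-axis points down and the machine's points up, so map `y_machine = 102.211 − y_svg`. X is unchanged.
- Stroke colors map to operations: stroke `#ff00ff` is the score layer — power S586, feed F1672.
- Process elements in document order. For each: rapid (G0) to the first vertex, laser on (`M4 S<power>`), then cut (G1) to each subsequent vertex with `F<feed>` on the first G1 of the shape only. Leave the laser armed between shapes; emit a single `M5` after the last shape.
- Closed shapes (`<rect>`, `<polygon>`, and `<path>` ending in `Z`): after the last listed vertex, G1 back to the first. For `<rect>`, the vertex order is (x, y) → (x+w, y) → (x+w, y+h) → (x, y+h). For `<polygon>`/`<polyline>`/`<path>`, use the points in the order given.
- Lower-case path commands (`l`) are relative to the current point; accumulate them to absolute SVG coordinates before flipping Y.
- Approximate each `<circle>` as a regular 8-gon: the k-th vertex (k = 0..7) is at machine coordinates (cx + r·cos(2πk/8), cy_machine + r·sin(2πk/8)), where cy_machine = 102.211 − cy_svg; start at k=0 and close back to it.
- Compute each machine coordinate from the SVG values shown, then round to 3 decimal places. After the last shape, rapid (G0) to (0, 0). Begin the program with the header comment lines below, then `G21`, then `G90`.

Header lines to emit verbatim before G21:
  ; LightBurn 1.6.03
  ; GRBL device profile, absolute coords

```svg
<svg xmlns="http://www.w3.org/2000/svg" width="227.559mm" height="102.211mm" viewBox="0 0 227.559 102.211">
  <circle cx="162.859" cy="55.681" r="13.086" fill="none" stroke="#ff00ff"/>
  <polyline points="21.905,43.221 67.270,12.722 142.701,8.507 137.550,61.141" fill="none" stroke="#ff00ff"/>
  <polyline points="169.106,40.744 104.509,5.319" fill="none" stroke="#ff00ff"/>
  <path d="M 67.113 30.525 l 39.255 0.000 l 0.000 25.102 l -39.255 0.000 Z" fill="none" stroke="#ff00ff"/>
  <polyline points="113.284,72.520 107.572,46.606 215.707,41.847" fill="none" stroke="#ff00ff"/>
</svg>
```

1 u = 1 mm; y_m = 102.211 − y.

[1] `<circle>` circle, #ff00ff→score S586 F1672: (175.945,46.530) → (172.112,55.783) → (162.859,59.616) → (153.606,55.783) → (149.773,46.530) → (153.606,37.277) → (162.859,33.444) → (172.112,37.277) → (175.945,46.530) (closed)

[2] `<polyline>` open polyline, #ff00ff→score S586 F1672: (21.905,58.990) → (67.270,89.489) → (142.701,93.704) → (137.550,41.070)

[3] `<polyline>` line segment, #ff00ff→score S586 F1672: (169.106,61.467) → (104.509,96.892)

[4] `<path>` rectangle, #ff00ff→score S586 F1672: (67.113,71.686) → (106.368,71.686) → (106.368,46.584) → (67.113,46.584) → (67.113,71.686) (closed)

[5] `<polyline>` open polyline, #ff00ff→score S586 F1672: (113.284,29.691) → (107.572,55.605) → (215.707,60.364)

; LightBurn 1.6.03
; GRBL device profile, absolute coords
G21
G90
G0 X175.945 Y46.530
M4 S586
G1 X172.112 Y55.783 F1672
G1 X162.859 Y59.616
G1 X153.606 Y55.783
G1 X149.773 Y46.530
G1 X153.606 Y37.277
G1 X162.859 Y33.444
G1 X172.112 Y37.277
G1 X175.945 Y46.530
G0 X21.905 Y58.990
M4 S586
G1 X67.270 Y89.489 F1672
G1 X142.701 Y93.704
G1 X137.550 Y41.070
G0 X169.106 Y61.467
M4 S586
G1 X104.509 Y96.892 F1672
G0 X67.113 Y71.686
M4 S586
G1 X106.368 Y71.686 F1672
G1 X106.368 Y46.584
G1 X67.113 Y46.584
G1 X67.113 Y71.686
G0 X113.284 Y29.691
M4 S586
G1 X107.572 Y55.605 F1672
G1 X215.707 Y60.364
M5
G0 X0.000 Y0.000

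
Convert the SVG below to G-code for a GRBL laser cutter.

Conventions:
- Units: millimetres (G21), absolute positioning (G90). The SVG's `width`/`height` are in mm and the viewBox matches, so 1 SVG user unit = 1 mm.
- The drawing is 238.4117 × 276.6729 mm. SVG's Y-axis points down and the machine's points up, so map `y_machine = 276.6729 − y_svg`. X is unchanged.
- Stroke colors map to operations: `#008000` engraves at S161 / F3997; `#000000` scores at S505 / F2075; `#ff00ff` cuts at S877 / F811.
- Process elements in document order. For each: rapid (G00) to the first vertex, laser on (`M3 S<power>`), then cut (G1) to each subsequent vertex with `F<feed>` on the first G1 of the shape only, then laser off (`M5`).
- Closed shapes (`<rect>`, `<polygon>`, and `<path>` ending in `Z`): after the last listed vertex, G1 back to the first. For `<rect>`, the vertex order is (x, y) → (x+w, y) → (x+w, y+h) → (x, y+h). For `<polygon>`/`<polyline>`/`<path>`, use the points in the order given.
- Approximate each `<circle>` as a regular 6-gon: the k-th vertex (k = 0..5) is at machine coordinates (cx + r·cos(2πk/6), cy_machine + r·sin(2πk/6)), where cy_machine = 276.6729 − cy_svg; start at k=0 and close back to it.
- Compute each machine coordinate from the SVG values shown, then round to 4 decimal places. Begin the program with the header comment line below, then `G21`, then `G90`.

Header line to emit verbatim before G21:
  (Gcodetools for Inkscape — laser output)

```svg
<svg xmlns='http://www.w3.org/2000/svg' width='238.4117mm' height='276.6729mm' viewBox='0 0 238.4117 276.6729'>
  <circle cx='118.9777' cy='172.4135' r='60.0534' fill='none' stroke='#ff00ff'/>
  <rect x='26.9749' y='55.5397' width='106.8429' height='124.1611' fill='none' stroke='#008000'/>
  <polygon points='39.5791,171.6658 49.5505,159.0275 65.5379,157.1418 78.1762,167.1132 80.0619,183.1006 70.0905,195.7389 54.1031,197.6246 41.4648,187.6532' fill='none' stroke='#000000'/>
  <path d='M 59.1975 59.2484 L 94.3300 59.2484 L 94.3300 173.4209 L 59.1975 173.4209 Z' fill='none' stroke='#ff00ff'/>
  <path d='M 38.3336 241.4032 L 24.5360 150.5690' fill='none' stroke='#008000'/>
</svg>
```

1 u = 1 mm; y_m = 276.6729 − y.

[1] `<circle>` circle, #ff00ff→cut S877 F811: (179.0311,104.2594) → (149.0044,156.2672) → (88.9510,156.2672) → (58.9243,104.2594) → (88.9510,52.2516) → (149.0044,52.2516) → (179.0311,104.2594) (closed)

[2] `<rect>` rectangle, #008000→engrave S161 F3997: (26.9749,221.1332) → (133.8178,221.1332) → (133.8178,96.9721) → (26.9749,96.9721) → (26.9749,221.1332) (closed)

[3] `<polygon>` regular polygon, #000000→score S505 F2075: (39.5791,105.0071) → (49.5505,117.6454) → (65.5379,119.5311) → (78.1762,109.5597) → (80.0619,93.5723) → (70.0905,80.9340) → (54.1031,79.0483) → (41.4648,89.0197) → (39.5791,105.0071) (closed)

[4] `<path>` rectangle, #ff00ff→cut S877 F811: (59.1975,217.4245) → (94.3300,217.4245) → (94.3300,103.2520) → (59.1975,103.2520) → (59.1975,217.4245) (closed)

[5] `<path>` line segment, #008000→engrave S161 F3997: (38.3336,35.2697) → (24.5360,126.1039)

(Gcodetools for Inkscape — laser output)
G21
G90
G00 X179.0311 Y104.2594
M3 S877
G1 X149.0044 Y156.2672 F811
G1 X88.9510 Y156.2672
G1 X58.9243 Y104.2594
G1 X88.9510 Y52.2516
G1 X149.0044 Y52.2516
G1 X179.0311 Y104.2594
M5
G00 X26.9749 Y221.1332
M3 S161
G1 X133.8178 Y221.1332 F3997
G1 X133.8178 Y96.9721
G1 X26.9749 Y96.9721
G1 X26.9749 Y221.1332
M5
G00 X39.5791 Y105.0071
M3 S505
G1 X49.5505 Y117.6454 F2075
G1 X65.5379 Y119.5311
G1 X78.1762 Y109.5597
G1 X80.0619 Y93.5723
G1 X70.0905 Y80.9340
G1 X54.1031 Y79.0483
G1 X41.4648 Y89.0197
G1 X39.5791 Y105.0071
M5
G00 X59.1975 Y217.4245
M3 S877
G1 X94.3300 Y217.4245 F811
G1 X94.3300 Y103.2520
G1 X59.1975 Y103.2520
G1 X59.1975 Y217.4245
M5
G00 X38.3336 Y35.2697
M3 S161
G1 X24.5360 Y126.1039 F3997
M5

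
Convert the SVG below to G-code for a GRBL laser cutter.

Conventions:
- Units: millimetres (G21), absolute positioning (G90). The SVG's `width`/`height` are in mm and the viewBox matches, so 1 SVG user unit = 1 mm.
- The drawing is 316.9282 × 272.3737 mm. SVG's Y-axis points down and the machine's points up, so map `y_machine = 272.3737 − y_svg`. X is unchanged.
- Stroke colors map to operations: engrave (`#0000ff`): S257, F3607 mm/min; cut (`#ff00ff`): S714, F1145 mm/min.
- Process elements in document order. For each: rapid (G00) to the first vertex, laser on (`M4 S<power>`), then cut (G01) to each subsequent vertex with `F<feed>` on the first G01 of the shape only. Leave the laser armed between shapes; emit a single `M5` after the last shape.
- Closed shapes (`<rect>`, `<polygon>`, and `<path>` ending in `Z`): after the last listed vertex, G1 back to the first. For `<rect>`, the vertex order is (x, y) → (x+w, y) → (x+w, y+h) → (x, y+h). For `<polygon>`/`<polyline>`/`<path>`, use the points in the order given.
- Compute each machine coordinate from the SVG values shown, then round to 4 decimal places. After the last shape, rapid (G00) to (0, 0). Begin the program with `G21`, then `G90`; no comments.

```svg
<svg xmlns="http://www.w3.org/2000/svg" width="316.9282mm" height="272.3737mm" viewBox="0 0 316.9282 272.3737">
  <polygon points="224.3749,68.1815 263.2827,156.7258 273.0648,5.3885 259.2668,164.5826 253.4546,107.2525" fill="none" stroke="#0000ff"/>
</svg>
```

G21
G90
G00 X224.3749 Y204.1922
M4 S257
G01 X263.2827 Y115.6479 F3607
G01 X273.0648 Y266.9852
G01 X259.2668 Y107.7911
G01 X253.4546 Y165.1212
G01 X224.3749 Y204.1922
M5
G00 X0.0000 Y0.0000

viewBox `0 0 316.9282 272.3737` with mm width/height → 1 unit = 1 mm. Flip: y_m = 272.3737 − y_svg.

**Shape 1** — `<polygon>` closed polygon, stroke `#0000ff` → engrave (S257, F3607). Machine vertices: (224.3749,204.1922) → (263.2827,115.6479) → (273.0648,266.9852) → (259.2668,107.7911) → (253.4546,165.1212) → (224.3749,204.1922). Closed: final G1 returns to the first vertex.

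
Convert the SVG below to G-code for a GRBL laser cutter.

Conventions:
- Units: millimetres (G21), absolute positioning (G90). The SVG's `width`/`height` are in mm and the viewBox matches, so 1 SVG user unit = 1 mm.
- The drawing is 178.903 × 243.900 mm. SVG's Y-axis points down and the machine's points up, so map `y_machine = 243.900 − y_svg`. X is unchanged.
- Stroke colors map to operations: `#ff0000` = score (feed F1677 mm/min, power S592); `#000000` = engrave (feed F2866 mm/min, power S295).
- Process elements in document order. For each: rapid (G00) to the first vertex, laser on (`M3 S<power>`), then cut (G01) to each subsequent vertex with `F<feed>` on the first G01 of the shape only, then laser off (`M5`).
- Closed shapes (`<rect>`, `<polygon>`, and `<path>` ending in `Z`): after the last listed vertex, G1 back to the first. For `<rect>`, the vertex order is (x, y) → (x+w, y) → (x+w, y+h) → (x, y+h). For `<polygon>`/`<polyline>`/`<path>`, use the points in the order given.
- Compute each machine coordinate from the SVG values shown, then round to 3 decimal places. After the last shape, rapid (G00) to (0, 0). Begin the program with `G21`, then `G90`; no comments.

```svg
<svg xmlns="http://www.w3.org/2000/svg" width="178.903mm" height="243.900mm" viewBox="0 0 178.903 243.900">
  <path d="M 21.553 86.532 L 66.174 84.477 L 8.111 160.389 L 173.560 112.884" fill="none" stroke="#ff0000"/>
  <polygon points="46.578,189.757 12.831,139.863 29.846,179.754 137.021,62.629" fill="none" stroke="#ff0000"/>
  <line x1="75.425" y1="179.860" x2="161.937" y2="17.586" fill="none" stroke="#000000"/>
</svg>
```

Since the viewBox matches the mm dimensions, user units are millimetres directly. The only transform is the Y-flip y_m = 243.900 − y_svg.

Shape 1 is a open polyline drawn with `<path>`. Its stroke #ff0000 means score at S592, F1677. After flipping Y the toolpath is (21.553,157.368) → (66.174,159.423) → (8.111,83.511) → (173.560,131.016).

Shape 2 is a closed polygon drawn with `<polygon>`. Its stroke #ff0000 means score at S592, F1677. After flipping Y the toolpath is (46.578,54.143) → (12.831,104.037) → (29.846,64.146) → (137.021,181.271) → (46.578,54.143), returning to the start.

Shape 3 is a line segment drawn with `<line>`. Its stroke #000000 means engrave at S295, F2866. After flipping Y the toolpath is (75.425,64.040) → (161.937,226.314).

G21
G90
G00 X21.553 Y157.368
M3 S592
G01 X66.174 Y159.423 F1677
G01 X8.111 Y83.511
G01 X173.560 Y131.016
M5
G00 X46.578 Y54.143
M3 S592
G01 X12.831 Y104.037 F1677
G01 X29.846 Y64.146
G01 X137.021 Y181.271
G01 X46.578 Y54.143
M5
G00 X75.425 Y64.040
M3 S295
G01 X161.937 Y226.314 F2866
M5
G00 X0.000 Y0.000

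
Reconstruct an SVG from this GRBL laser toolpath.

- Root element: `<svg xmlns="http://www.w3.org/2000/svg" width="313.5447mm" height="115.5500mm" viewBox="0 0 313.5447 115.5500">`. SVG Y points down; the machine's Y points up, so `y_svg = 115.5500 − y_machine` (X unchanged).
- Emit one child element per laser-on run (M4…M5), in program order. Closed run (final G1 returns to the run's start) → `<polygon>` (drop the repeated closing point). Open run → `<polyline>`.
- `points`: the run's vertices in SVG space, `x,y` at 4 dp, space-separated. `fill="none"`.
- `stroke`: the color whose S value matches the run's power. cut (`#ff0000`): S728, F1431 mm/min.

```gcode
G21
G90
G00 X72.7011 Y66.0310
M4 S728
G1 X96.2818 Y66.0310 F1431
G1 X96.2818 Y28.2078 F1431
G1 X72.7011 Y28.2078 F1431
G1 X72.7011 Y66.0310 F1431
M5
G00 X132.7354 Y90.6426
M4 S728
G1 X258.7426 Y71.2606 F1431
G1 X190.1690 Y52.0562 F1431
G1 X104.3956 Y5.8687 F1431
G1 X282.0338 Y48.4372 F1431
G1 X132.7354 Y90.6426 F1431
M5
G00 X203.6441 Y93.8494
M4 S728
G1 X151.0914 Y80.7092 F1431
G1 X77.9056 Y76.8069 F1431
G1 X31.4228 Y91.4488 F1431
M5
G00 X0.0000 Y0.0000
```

<svg xmlns="http://www.w3.org/2000/svg" width="313.5447mm" height="115.5500mm" viewBox="0 0 313.5447 115.5500">
  <polygon points="72.7011,49.5190 96.2818,49.5190 96.2818,87.3422 72.7011,87.3422" fill="none" stroke="#ff0000"/>
  <polygon points="132.7354,24.9074 258.7426,44.2894 190.1690,63.4938 104.3956,109.6813 282.0338,67.1128" fill="none" stroke="#ff0000"/>
  <polyline points="203.6441,21.7006 151.0914,34.8408 77.9056,38.7431 31.4228,24.1012" fill="none" stroke="#ff0000"/>
</svg>

y_svg = 115.5500 − y_m. Every run uses S728, so all elements get stroke `#ff0000` (cut).

[1] closed run; points: 72.7011,49.5190 96.2818,49.5190 96.2818,87.3422 72.7011,87.3422

[2] closed run; points: 132.7354,24.9074 258.7426,44.2894 190.1690,63.4938 104.3956,109.6813 282.0338,67.1128

[3] open run; points: 203.6441,21.7006 151.0914,34.8408 77.9056,38.7431 31.4228,24.1012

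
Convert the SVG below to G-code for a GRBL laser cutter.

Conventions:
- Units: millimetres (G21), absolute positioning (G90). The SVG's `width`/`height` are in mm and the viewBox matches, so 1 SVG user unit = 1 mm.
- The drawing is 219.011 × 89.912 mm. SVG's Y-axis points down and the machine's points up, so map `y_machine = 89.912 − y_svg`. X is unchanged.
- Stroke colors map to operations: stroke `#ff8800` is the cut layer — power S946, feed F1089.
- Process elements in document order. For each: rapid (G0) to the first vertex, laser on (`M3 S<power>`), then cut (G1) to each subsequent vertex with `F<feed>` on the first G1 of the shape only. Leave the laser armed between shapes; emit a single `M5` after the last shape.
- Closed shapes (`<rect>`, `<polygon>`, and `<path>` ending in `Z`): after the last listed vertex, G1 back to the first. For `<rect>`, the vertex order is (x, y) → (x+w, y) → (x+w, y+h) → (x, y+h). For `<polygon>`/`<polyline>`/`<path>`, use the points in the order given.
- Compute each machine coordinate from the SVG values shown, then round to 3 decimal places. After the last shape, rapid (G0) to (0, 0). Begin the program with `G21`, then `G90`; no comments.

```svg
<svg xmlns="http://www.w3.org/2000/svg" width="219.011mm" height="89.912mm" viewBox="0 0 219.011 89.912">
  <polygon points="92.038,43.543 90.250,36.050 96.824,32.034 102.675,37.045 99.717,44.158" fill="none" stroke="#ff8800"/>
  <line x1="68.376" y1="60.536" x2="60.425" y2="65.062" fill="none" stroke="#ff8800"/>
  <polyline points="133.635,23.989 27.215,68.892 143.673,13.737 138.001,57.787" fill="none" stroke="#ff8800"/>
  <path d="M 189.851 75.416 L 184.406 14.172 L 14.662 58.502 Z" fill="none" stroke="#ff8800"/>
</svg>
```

1 u = 1 mm; y_m = 89.912 − y.

[1] `<polygon>` regular polygon, #ff8800→cut S946 F1089: (92.038,46.369) → (90.250,53.862) → (96.824,57.878) → (102.675,52.867) → (99.717,45.754) → (92.038,46.369) (closed)

[2] `<line>` line segment, #ff8800→cut S946 F1089: (68.376,29.376) → (60.425,24.850)

[3] `<polyline>` open polyline, #ff8800→cut S946 F1089: (133.635,65.923) → (27.215,21.020) → (143.673,76.175) → (138.001,32.125)

[4] `<path>` closed polygon, #ff8800→cut S946 F1089: (189.851,14.496) → (184.406,75.740) → (14.662,31.410) → (189.851,14.496) (closed)

G21
G90
G0 X92.038 Y46.369
M3 S946
G1 X90.250 Y53.862 F1089
G1 X96.824 Y57.878
G1 X102.675 Y52.867
G1 X99.717 Y45.754
G1 X92.038 Y46.369
G0 X68.376 Y29.376
M3 S946
G1 X60.425 Y24.850 F1089
G0 X133.635 Y65.923
M3 S946
G1 X27.215 Y21.020 F1089
G1 X143.673 Y76.175
G1 X138.001 Y32.125
G0 X189.851 Y14.496
M3 S946
G1 X184.406 Y75.740 F1089
G1 X14.662 Y31.410
G1 X189.851 Y14.496
M5
G0 X0.000 Y0.000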